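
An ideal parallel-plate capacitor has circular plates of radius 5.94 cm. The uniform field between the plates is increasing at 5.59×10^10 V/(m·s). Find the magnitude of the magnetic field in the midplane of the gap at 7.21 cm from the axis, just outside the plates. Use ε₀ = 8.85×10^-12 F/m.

1.52×10^-8 T

Total displacement current: I_d = ε₀(πR²)(dE/dt) = (8.85×10^-12)(0.01108)(5.59×10^10) = 5.481×10^-3 A.
Outside the plates the loop encloses all of I_d, so B·2πr = μ₀ I_d and B = 1.52×10^-8 T.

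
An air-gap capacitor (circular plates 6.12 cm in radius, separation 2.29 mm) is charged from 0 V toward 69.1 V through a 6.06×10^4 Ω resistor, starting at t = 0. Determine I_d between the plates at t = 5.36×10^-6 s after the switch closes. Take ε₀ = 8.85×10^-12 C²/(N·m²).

C = ε₀A/d = (8.85×10^-12)(0.01177)/(2.29×10^-3) = 4.549×10^-11 F, so τ = RC = 2.757×10^-6 s.
The conduction current is I(t) = (V₀/R) e^(−t/τ), and the displacement current between the plates equals it.
t/τ = 1.944; I_d = (69.1/6.06×10^4) · e^(−1.944) = (1.140×10^-3)(0.1431) = 1.63×10^-4 A.

1.63×10^-4 A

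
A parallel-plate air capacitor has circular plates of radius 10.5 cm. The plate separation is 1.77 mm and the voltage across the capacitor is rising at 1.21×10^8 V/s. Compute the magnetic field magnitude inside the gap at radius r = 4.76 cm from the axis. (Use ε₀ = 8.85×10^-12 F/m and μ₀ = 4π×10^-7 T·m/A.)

With E = V/d, dE/dt = 6.836×10^10 V/(m·s) and πR² = 0.03464 m², giving I_d = ε₀ πR² dE/dt = 0.02096 A.
For r < R the Ampère–Maxwell law gives B(2πr) = μ₀ I_d (r²/R²), so B = μ₀ I_d r/(2πR²) = (4π×10^-7)(0.02096)(0.0476)/(2π·0.105²) = 1.81×10^-8 T.

1.81×10^-8 T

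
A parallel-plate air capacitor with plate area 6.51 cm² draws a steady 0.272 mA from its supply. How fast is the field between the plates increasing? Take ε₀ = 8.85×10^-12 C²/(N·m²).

The displacement current between the plates equals the conduction current, I_d = 0.272 mA.
Since I_d = ε₀ A dE/dt, dE/dt = I_d/(ε₀A) = (2.72×10^-4)/((8.85×10^-12)(6.51×10^-4)) = 4.72×10^10 V/(m·s).

4.72×10^10 V/(m·s)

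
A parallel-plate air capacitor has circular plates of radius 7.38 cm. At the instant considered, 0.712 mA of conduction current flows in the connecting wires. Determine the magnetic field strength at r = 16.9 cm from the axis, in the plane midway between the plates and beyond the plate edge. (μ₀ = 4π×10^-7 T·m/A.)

8.43×10^-10 T

By continuity the displacement current in the gap matches the conduction current: I_d = 7.12×10^-4 A.
Outside the plates the loop encloses all of I_d, so B·2πr = μ₀ I_d and B = 8.43×10^-10 T.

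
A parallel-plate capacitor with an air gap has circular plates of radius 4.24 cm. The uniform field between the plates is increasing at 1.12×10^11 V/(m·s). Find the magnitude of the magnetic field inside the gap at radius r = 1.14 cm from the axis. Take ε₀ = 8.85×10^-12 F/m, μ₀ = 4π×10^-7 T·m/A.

Through the whole plate area (πR² = 5.648×10^-3 m²), I_d = ε₀ πR² dE/dt = 5.598×10^-3 A.
∮B·dl = μ₀ I_d,enc with I_d,enc = I_d r²/R² = 4.047×10^-4 A; so B = μ₀ I_d,enc/(2πr) = 7.10×10^-9 T.

7.10×10^-9 T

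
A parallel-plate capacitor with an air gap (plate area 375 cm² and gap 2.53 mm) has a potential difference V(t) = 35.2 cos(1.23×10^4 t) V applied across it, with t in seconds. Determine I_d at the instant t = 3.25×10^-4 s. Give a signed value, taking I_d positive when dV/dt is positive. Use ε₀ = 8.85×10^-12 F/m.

dV/dt = (35.2)(1.23×10^4)·−sin(3.9975) = 3.270×10^5 V/s.
I_d = C dV/dt with C = ε₀A/d = (8.85×10^-12)(0.0375)/(2.53×10^-3) = 1.312×10^-10 F, so I_d = (1.312×10^-10)(3.270×10^5) = 4.29×10^-5 A.

4.29×10^-5 A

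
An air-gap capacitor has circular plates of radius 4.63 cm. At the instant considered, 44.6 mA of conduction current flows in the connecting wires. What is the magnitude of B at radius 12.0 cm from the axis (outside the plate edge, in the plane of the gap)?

By continuity the displacement current in the gap matches the conduction current: I_d = 0.0446 A.
With r > R the enclosed displacement current is the full I_d; B = μ₀ I_d / (2πr) = 7.43×10^-8 T.

7.43×10^-8 T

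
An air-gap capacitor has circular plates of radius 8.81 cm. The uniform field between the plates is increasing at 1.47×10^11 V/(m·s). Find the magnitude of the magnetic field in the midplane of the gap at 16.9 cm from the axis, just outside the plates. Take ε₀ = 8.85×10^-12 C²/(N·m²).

3.75×10^-8 T

Total displacement current: I_d = ε₀(πR²)(dE/dt) = (8.85×10^-12)(0.02438)(1.47×10^11) = 0.03172 A.
Outside the plates the loop encloses all of I_d, so B·2πr = μ₀ I_d and B = 3.75×10^-8 T.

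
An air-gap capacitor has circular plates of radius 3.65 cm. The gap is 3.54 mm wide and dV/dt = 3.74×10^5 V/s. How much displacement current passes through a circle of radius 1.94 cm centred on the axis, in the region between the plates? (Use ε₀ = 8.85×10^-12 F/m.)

1.11×10^-6 A

I_d = C dV/dt with C = ε₀πR²/d = 1.046×10^-11 F, so I_d = (1.046×10^-11)(3.74×10^5) = 3.912×10^-6 A.
Since J_d is uniform, the enclosed fraction is (r/R)² = 0.2825, giving I_d,enc = 1.11×10^-6 A.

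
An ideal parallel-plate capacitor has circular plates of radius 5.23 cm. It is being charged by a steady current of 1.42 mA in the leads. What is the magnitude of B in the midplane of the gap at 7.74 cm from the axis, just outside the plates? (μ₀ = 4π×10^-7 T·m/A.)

3.67×10^-9 T

Between the plates the displacement current equals the wire current: I_d = 1.42 mA = 1.42×10^-3 A.
With r > R the enclosed displacement current is the full I_d; B = μ₀ I_d / (2πr) = 3.67×10^-9 T.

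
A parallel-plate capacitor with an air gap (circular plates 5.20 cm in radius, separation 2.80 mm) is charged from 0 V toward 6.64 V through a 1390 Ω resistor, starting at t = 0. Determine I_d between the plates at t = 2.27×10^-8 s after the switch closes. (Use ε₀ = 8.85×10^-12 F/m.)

C = ε₀A/d = (8.85×10^-12)(8.495×10^-3)/(2.80×10^-3) = 2.685×10^-11 F and τ = RC = 3.732×10^-8 s. I_d in the gap equals the RC charging current.
I_d(t) = (V₀/R) e^(−t/τ) = 4.777×10^-3 · e^(−0.6083) = 2.60×10^-3 A.

2.60×10^-3 A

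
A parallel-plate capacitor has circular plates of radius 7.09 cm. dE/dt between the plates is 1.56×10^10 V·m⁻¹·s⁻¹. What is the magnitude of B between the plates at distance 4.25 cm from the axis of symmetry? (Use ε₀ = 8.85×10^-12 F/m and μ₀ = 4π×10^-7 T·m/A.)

I_d = ε₀ dΦ_E/dt = ε₀ πR² (dE/dt) = (8.85×10^-12)(0.01579)(1.56×10^10) = 2.180×10^-3 A through the full plate area.
For r < R the Ampère–Maxwell law gives B(2πr) = μ₀ I_d (r²/R²), so B = μ₀ I_d r/(2πR²) = (4π×10^-7)(2.180×10^-3)(0.0425)/(2π·0.0709²) = 3.69×10^-9 T.

3.69×10^-9 T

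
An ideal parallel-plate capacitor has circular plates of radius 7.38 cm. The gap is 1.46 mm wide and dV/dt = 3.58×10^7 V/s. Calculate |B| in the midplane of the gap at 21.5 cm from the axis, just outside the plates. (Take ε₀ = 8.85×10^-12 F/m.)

dE/dt = (dV/dt)/d = 2.452×10^10 V/(m·s); I_d = ε₀(πR²)(dE/dt) = (8.85×10^-12)(0.01711)(2.452×10^10) = 3.713×10^-3 A.
Outside the plates the loop encloses all of I_d, so B·2πr = μ₀ I_d and B = 3.45×10^-9 T.

3.45×10^-9 T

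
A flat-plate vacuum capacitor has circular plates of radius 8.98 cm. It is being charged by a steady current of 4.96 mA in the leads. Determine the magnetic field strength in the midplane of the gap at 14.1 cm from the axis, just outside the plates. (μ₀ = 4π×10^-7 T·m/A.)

7.04×10^-9 T

By continuity the displacement current in the gap matches the conduction current: I_d = 4.96×10^-3 A.
With r > R the enclosed displacement current is the full I_d; B = μ₀ I_d / (2πr) = 7.04×10^-9 T.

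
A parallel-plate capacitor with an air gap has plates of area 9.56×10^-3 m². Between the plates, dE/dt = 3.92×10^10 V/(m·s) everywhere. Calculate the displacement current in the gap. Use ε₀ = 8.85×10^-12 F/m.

With a uniform field, Φ_E = EA, so I_d = ε₀ A dE/dt = 3.32×10^-3 A.

3.32×10^-3 A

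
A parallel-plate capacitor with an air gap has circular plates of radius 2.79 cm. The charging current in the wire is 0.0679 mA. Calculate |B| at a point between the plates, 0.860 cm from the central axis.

No conduction current crosses the gap, so I_d there equals the 6.79×10^-5 A in the leads.
An Ampèrian loop of radius r encloses a fraction (r/R)² of I_d. Then B·2πr = μ₀ I_d (r/R)², giving B = μ₀ I_d r/(2πR²) = 1.50×10^-10 T.

1.50×10^-10 T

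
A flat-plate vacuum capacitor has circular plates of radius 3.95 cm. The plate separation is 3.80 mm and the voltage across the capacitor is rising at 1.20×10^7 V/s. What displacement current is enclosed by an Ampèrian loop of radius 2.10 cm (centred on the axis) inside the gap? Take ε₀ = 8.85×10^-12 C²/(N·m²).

With E = V/d, dE/dt = 3.158×10^9 V/(m·s) and πR² = 4.902×10^-3 m², giving I_d = ε₀ πR² dE/dt = 1.370×10^-4 A.
Since J_d is uniform, the enclosed fraction is (r/R)² = 0.2826, giving I_d,enc = 3.87×10^-5 A.

3.87×10^-5 A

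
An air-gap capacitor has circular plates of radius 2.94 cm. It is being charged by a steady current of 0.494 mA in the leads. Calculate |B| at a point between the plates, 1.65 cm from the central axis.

1.89×10^-9 T

No conduction current crosses the gap, so I_d there equals the 4.94×10^-4 A in the leads.
An Ampèrian loop of radius r encloses a fraction (r/R)² of I_d. Then B·2πr = μ₀ I_d (r/R)², giving B = μ₀ I_d r/(2πR²) = 1.89×10^-9 T.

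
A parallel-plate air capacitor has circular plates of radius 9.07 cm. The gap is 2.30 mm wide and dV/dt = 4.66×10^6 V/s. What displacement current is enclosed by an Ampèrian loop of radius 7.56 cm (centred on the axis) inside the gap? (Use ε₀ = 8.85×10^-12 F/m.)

With E = V/d, dE/dt = 2.026×10^9 V/(m·s) and πR² = 0.02584 m², giving I_d = ε₀ πR² dE/dt = 4.633×10^-4 A.
Through an area πr² the displacement current is I_d·(πr²/πR²) = I_d (r/R)² = 3.22×10^-4 A.

3.22×10^-4 A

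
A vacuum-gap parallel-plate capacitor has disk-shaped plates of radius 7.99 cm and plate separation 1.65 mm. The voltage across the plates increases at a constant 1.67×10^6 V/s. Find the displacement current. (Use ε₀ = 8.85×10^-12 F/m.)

1.80×10^-4 A

E = V/d so dE/dt = (dV/dt)/d = 1.012×10^9 V/(m·s), and I_d = ε₀ A dE/dt = (8.85×10^-12)(0.02006)(1.012×10^9) = 1.80×10^-4 A.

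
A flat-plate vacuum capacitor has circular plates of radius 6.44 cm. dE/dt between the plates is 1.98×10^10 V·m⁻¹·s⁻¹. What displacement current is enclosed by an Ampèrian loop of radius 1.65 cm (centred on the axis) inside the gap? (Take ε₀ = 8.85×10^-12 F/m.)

1.50×10^-4 A

Total displacement current: I_d = ε₀(πR²)(dE/dt) = (8.85×10^-12)(0.01303)(1.98×10^10) = 2.283×10^-3 A.
Through an area πr² the displacement current is I_d·(πr²/πR²) = I_d (r/R)² = 1.50×10^-4 A.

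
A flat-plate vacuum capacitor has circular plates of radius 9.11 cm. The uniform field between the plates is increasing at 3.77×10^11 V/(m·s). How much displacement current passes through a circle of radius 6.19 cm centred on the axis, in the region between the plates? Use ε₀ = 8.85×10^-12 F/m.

Total displacement current: I_d = ε₀(πR²)(dE/dt) = (8.85×10^-12)(0.02607)(3.77×10^11) = 0.08698 A.
The field is uniform, so I_d,enc = I_d (r/R)² = (0.08698)(6.19/9.11)² = 0.0402 A.

0.0402 A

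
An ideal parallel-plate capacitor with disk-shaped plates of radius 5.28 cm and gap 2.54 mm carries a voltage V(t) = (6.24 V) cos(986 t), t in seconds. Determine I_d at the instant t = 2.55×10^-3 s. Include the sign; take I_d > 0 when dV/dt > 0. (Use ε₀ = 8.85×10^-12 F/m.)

-1.10×10^-7 A

dV/dt = (6.24)(986)·−sin(2.5143) = -3611 V/s.
I_d = C dV/dt with C = ε₀A/d = (8.85×10^-12)(8.758×10^-3)/(2.54×10^-3) = 3.052×10^-11 F, so I_d = (3.052×10^-11)(-3611) = -1.10×10^-7 A.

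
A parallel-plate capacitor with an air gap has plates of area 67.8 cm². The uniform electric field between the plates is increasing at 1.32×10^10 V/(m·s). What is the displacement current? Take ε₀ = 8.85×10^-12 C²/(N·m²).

7.92×10^-4 A

The displacement current is ε₀ times dΦ_E/dt = ε₀ A dE/dt = (8.85×10^-12)(6.78×10^-3)(1.32×10^10) = 7.92×10^-4 A.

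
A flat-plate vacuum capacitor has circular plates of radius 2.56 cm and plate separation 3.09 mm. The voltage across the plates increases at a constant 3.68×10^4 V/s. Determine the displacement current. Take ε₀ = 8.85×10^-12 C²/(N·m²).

The displacement current equals the charging current C dV/dt. With C = ε₀A/d = (8.85×10^-12)(2.059×10^-3)/(3.09×10^-3) = 5.897×10^-12 F, I_d = (5.897×10^-12)(3.68×10^4) = 2.17×10^-7 A.

2.17×10^-7 A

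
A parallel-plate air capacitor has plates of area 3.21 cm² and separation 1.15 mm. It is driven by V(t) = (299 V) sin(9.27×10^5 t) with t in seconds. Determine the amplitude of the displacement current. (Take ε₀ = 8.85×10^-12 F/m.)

The displacement current equals the conduction current C dV/dt, which peaks at C V₀ ω.
With C = ε₀A/d = (8.85×10^-12)(3.21×10^-4)/(1.15×10^-3) = 2.470×10^-12 F and ω = 9.27×10^5 rad/s, I_d,max = (2.470×10^-12)(299)(9.27×10^5) = 6.85×10^-4 A.

6.85×10^-4 A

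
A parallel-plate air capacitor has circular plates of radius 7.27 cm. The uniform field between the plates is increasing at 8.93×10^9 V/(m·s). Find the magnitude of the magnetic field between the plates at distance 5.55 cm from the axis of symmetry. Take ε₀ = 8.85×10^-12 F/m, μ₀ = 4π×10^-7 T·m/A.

2.76×10^-9 T

I_d = ε₀ dΦ_E/dt = ε₀ πR² (dE/dt) = (8.85×10^-12)(0.01660)(8.93×10^9) = 1.312×10^-3 A through the full plate area.
For r < R the Ampère–Maxwell law gives B(2πr) = μ₀ I_d (r²/R²), so B = μ₀ I_d r/(2πR²) = (4π×10^-7)(1.312×10^-3)(0.0555)/(2π·0.0727²) = 2.76×10^-9 T.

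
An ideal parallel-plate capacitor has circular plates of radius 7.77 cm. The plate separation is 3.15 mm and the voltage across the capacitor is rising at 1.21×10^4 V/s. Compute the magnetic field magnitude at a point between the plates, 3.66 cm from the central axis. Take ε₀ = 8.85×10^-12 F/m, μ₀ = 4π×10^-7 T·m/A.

7.82×10^-13 T

With E = V/d, dE/dt = 3.841×10^6 V/(m·s) and πR² = 0.01897 m², giving I_d = ε₀ πR² dE/dt = 6.448×10^-7 A.
An Ampèrian loop of radius r encloses a fraction (r/R)² of I_d. Then B·2πr = μ₀ I_d (r/R)², giving B = μ₀ I_d r/(2πR²) = 7.82×10^-13 T.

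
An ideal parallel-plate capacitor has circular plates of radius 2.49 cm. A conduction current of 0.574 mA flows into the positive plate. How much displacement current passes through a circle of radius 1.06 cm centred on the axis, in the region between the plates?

No conduction current crosses the gap, so I_d there equals the 5.74×10^-4 A in the leads.
Since J_d is uniform, the enclosed fraction is (r/R)² = 0.1812, giving I_d,enc = 1.04×10^-4 A.

1.04×10^-4 A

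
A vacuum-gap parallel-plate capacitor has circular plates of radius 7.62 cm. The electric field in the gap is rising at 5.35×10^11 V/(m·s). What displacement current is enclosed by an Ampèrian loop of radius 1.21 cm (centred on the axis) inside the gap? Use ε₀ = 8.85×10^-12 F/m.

2.18×10^-3 A

Through the whole plate area (πR² = 0.01824 m²), I_d = ε₀ πR² dE/dt = 0.08636 A.
The field is uniform, so I_d,enc = I_d (r/R)² = (0.08636)(1.21/7.62)² = 2.18×10^-3 A.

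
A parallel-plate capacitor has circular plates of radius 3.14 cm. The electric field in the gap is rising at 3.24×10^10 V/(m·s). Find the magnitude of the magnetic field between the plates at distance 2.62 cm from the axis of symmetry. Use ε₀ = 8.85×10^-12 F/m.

4.72×10^-9 T

Total displacement current: I_d = ε₀(πR²)(dE/dt) = (8.85×10^-12)(3.097×10^-3)(3.24×10^10) = 8.880×10^-4 A.
For r < R the Ampère–Maxwell law gives B(2πr) = μ₀ I_d (r²/R²), so B = μ₀ I_d r/(2πR²) = (4π×10^-7)(8.880×10^-4)(0.0262)/(2π·0.0314²) = 4.72×10^-9 T.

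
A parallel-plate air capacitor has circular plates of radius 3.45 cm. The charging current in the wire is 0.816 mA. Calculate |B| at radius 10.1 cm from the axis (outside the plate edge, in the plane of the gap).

1.62×10^-9 T

By continuity the displacement current in the gap matches the conduction current: I_d = 8.16×10^-4 A.
With r > R the enclosed displacement current is the full I_d; B = μ₀ I_d / (2πr) = 1.62×10^-9 T.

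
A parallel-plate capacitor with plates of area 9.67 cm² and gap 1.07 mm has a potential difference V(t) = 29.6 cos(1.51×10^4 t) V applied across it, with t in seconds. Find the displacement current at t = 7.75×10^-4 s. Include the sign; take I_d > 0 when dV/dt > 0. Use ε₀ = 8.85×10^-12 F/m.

2.72×10^-6 A

dE/dt = (V₀ω/d)·−sin(ωt) with ωt = 11.7025 rad: (29.6)(1.51×10^4)(0.7604)/(1.07×10^-3) = 3.176×10^8 V/(m·s).
I_d = ε₀ A dE/dt = (8.85×10^-12)(9.67×10^-4)(3.176×10^8) = 2.72×10^-6 A.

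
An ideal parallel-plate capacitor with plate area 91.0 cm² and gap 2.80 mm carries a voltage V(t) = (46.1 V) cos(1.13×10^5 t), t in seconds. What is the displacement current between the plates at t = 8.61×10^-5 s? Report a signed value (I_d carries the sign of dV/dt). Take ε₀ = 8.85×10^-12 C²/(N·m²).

dE/dt = (V₀ω/d)·−sin(ωt) with ωt = 9.7293 rad: (46.1)(1.13×10^5)(0.2998)/(2.80×10^-3) = 5.578×10^8 V/(m·s).
I_d = ε₀ A dE/dt = (8.85×10^-12)(9.10×10^-3)(5.578×10^8) = 4.49×10^-5 A.

4.49×10^-5 A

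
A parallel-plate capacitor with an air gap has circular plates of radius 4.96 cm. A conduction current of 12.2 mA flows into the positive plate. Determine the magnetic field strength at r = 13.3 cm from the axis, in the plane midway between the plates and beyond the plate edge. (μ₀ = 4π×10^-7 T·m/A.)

1.83×10^-8 T

No conduction current crosses the gap, so I_d there equals the 0.0122 A in the leads.
Outside the plates the loop encloses all of I_d, so B·2πr = μ₀ I_d and B = 1.83×10^-8 T.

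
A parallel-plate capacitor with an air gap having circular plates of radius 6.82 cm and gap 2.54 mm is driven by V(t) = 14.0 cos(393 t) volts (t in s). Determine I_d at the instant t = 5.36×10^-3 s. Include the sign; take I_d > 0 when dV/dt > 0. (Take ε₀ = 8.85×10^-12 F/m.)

dE/dt = (V₀ω/d)·−sin(ωt) with ωt = 2.10648 rad: (14.0)(393)(-0.8599)/(2.54×10^-3) = -1.863×10^6 V/(m·s).
I_d = ε₀ A dE/dt = (8.85×10^-12)(0.01461)(-1.863×10^6) = -2.41×10^-7 A.

-2.41×10^-7 A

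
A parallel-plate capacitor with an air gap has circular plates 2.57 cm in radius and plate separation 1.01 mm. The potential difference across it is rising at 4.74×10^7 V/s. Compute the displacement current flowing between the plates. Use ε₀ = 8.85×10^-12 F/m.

8.62×10^-4 A

C = ε₀A/d = (8.85×10^-12)(2.075×10^-3)/(1.01×10^-3) = 1.818×10^-11 F.
I_d = C dV/dt = (1.818×10^-11)(4.74×10^7) = 8.62×10^-4 A.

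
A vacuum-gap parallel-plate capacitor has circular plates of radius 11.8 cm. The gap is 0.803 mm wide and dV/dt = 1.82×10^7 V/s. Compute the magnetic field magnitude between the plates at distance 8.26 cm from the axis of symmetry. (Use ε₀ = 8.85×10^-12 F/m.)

With E = V/d, dE/dt = 2.267×10^10 V/(m·s) and πR² = 0.04374 m², giving I_d = ε₀ πR² dE/dt = 8.776×10^-3 A.
An Ampèrian loop of radius r encloses a fraction (r/R)² of I_d. Then B·2πr = μ₀ I_d (r/R)², giving B = μ₀ I_d r/(2πR²) = 1.04×10^-8 T.

1.04×10^-8 T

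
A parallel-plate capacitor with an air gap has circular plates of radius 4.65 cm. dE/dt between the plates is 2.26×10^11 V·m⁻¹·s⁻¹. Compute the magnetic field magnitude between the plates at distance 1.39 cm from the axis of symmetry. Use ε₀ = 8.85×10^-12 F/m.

Total displacement current: I_d = ε₀(πR²)(dE/dt) = (8.85×10^-12)(6.793×10^-3)(2.26×10^11) = 0.01359 A.
∮B·dl = μ₀ I_d,enc with I_d,enc = I_d r²/R² = 1.214×10^-3 A; so B = μ₀ I_d,enc/(2πr) = 1.75×10^-8 T.

1.75×10^-8 T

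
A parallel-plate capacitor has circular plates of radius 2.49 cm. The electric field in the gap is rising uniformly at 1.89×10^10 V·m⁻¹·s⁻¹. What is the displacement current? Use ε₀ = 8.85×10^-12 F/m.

3.26×10^-4 A

With a uniform field, Φ_E = EA, so I_d = ε₀ A dE/dt = 3.26×10^-4 A.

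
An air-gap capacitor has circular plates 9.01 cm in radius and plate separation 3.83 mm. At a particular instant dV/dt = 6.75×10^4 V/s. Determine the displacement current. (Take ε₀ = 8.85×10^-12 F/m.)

The field between the plates is E = V/d, so dE/dt = (6.75×10^4)/(3.83×10^-3 m) = 1.762×10^7 V/(m·s).
I_d = ε₀ A (dE/dt) = (8.85×10^-12)(0.02550)(1.762×10^7) = 3.98×10^-6 A.

3.98×10^-6 A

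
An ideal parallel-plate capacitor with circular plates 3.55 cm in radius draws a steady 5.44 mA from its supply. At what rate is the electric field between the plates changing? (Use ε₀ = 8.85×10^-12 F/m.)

1.55×10^11 V/(m·s)

By continuity, I_d in the gap equals the 5.44 mA flowing in the wire.
Since I_d = ε₀ A dE/dt, dE/dt = I_d/(ε₀A) = (5.44×10^-3)/((8.85×10^-12)(3.959×10^-3)) = 1.55×10^11 V/(m·s).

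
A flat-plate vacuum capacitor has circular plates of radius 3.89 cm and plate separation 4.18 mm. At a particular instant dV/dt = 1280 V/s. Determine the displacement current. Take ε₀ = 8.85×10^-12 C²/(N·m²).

1.29×10^-8 A

The field between the plates is E = V/d, so dE/dt = (1280)/(4.18×10^-3 m) = 3.062×10^5 V/(m·s).
I_d = ε₀ A (dE/dt) = (8.85×10^-12)(4.754×10^-3)(3.062×10^5) = 1.29×10^-8 A.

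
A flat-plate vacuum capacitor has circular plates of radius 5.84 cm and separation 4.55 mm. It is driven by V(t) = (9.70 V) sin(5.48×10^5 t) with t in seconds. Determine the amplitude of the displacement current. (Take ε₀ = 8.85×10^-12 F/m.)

(dE/dt)_max = V₀ω/d = 1.168×10^9 V/(m·s); ω = 5.48×10^5 rad/s.
I_d,max = ε₀ A (dE/dt)_max = (8.85×10^-12)(0.01071)(1.168×10^9) = 1.11×10^-4 A.

1.11×10^-4 A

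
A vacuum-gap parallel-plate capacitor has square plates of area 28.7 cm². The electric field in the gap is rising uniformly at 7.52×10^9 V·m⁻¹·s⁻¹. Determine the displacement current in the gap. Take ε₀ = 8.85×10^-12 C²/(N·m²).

1.91×10^-4 A

With a uniform field, Φ_E = EA, so I_d = ε₀ A dE/dt = 1.91×10^-4 A.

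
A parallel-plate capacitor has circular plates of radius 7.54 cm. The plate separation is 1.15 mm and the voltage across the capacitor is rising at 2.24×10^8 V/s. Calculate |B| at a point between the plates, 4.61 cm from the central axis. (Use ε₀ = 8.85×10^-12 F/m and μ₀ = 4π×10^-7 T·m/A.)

4.99×10^-8 T

I_d = C dV/dt with C = ε₀πR²/d = 1.374×10^-10 F, so I_d = (1.374×10^-10)(2.24×10^8) = 0.03078 A.
An Ampèrian loop of radius r encloses a fraction (r/R)² of I_d. Then B·2πr = μ₀ I_d (r/R)², giving B = μ₀ I_d r/(2πR²) = 4.99×10^-8 T.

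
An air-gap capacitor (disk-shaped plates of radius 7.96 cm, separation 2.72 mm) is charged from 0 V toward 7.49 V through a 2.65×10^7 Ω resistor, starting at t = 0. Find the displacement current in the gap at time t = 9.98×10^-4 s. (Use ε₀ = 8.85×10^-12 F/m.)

1.58×10^-7 A

With C = ε₀A/d = (8.85×10^-12)(0.01991)/(2.72×10^-3) = 6.478×10^-11 F, the time constant is τ = RC = 1.717×10^-3 s, so t/τ = 0.5812 and e^(−t/τ) = 0.5592.
I_d = I_cond = (V₀/R) e^(−t/τ) = (2.826×10^-7)(0.5592) = 1.58×10^-7 A.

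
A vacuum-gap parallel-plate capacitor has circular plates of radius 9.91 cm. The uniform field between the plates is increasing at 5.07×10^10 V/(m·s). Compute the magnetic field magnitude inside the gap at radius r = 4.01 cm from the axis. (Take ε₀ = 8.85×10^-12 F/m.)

Total displacement current: I_d = ε₀(πR²)(dE/dt) = (8.85×10^-12)(0.03085)(5.07×10^10) = 0.01384 A.
An Ampèrian loop of radius r encloses a fraction (r/R)² of I_d. Then B·2πr = μ₀ I_d (r/R)², giving B = μ₀ I_d r/(2πR²) = 1.13×10^-8 T.

1.13×10^-8 T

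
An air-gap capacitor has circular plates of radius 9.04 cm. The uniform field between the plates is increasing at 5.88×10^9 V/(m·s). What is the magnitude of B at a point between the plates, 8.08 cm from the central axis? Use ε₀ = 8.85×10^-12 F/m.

I_d = ε₀ dΦ_E/dt = ε₀ πR² (dE/dt) = (8.85×10^-12)(0.02567)(5.88×10^9) = 1.336×10^-3 A through the full plate area.
An Ampèrian loop of radius r encloses a fraction (r/R)² of I_d. Then B·2πr = μ₀ I_d (r/R)², giving B = μ₀ I_d r/(2πR²) = 2.64×10^-9 T.

2.64×10^-9 T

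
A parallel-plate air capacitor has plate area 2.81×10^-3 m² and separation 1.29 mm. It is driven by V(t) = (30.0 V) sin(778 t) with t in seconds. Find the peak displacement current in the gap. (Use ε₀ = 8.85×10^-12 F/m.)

(dE/dt)_max = V₀ω/d = 1.809×10^7 V/(m·s); ω = 778 rad/s.
I_d,max = ε₀ A (dE/dt)_max = (8.85×10^-12)(2.81×10^-3)(1.809×10^7) = 4.50×10^-7 A.

4.50×10^-7 A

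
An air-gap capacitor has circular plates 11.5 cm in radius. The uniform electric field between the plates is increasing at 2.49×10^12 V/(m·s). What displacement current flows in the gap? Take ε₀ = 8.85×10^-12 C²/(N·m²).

0.916 A

With a uniform field, Φ_E = EA, so I_d = ε₀ A dE/dt = 0.916 A.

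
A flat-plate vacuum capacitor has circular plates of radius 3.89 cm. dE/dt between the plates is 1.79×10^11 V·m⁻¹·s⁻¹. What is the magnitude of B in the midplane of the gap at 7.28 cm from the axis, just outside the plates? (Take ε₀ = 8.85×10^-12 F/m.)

I_d = ε₀ dΦ_E/dt = ε₀ πR² (dE/dt) = (8.85×10^-12)(4.754×10^-3)(1.79×10^11) = 7.531×10^-3 A through the full plate area.
With r > R the enclosed displacement current is the full I_d; B = μ₀ I_d / (2πr) = 2.07×10^-8 T.

2.07×10^-8 T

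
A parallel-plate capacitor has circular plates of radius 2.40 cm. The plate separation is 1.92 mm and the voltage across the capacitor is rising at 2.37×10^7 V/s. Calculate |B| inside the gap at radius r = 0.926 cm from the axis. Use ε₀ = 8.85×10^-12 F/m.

6.36×10^-10 T

dE/dt = (dV/dt)/d = 1.234×10^10 V/(m·s); I_d = ε₀(πR²)(dE/dt) = (8.85×10^-12)(1.810×10^-3)(1.234×10^10) = 1.977×10^-4 A.
∮B·dl = μ₀ I_d,enc with I_d,enc = I_d r²/R² = 2.943×10^-5 A; so B = μ₀ I_d,enc/(2πr) = 6.36×10^-10 T.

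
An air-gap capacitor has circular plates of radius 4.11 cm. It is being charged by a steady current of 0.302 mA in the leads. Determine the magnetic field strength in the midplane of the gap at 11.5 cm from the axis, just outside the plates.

5.25×10^-10 T

No conduction current crosses the gap, so I_d there equals the 3.02×10^-4 A in the leads.
Outside the plates the loop encloses all of I_d, so B·2πr = μ₀ I_d and B = 5.25×10^-10 T.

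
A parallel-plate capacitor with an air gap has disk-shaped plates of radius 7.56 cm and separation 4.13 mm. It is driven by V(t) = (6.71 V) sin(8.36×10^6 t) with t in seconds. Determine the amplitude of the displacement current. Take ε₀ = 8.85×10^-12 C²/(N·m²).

(dE/dt)_max = V₀ω/d = 1.358×10^10 V/(m·s); ω = 8.36×10^6 rad/s.
I_d,max = ε₀ A (dE/dt)_max = (8.85×10^-12)(0.01796)(1.358×10^10) = 2.16×10^-3 A.

2.16×10^-3 A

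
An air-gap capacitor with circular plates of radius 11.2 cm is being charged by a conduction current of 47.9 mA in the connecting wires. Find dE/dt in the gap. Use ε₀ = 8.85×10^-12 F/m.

By continuity, I_d in the gap equals the 47.9 mA flowing in the wire.
Since I_d = ε₀ A dE/dt, dE/dt = I_d/(ε₀A) = (0.0479)/((8.85×10^-12)(0.03941)) = 1.37×10^11 V/(m·s).

1.37×10^11 V/(m·s)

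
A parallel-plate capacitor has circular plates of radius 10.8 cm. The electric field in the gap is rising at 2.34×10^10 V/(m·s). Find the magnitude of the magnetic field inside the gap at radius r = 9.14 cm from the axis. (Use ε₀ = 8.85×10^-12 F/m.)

1.19×10^-8 T

I_d = ε₀ dΦ_E/dt = ε₀ πR² (dE/dt) = (8.85×10^-12)(0.03664)(2.34×10^10) = 7.588×10^-3 A through the full plate area.
An Ampèrian loop of radius r encloses a fraction (r/R)² of I_d. Then B·2πr = μ₀ I_d (r/R)², giving B = μ₀ I_d r/(2πR²) = 1.19×10^-8 T.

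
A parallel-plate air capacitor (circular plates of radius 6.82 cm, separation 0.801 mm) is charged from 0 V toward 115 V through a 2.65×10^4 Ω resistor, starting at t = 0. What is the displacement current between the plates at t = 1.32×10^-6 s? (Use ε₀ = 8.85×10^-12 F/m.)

C = ε₀A/d = (8.85×10^-12)(0.01461)/(8.01×10^-4) = 1.614×10^-10 F and τ = RC = 4.277×10^-6 s. I_d in the gap equals the RC charging current.
I_d(t) = (V₀/R) e^(−t/τ) = 4.340×10^-3 · e^(−0.3086) = 3.19×10^-3 A.

3.19×10^-3 A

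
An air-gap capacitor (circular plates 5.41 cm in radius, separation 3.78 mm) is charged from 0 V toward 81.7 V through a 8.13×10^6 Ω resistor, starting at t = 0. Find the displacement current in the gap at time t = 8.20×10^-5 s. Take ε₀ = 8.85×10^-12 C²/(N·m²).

With C = ε₀A/d = (8.85×10^-12)(9.195×10^-3)/(3.78×10^-3) = 2.153×10^-11 F, the time constant is τ = RC = 1.750×10^-4 s, so t/τ = 0.4686 and e^(−t/τ) = 0.6259.
I_d = I_cond = (V₀/R) e^(−t/τ) = (1.005×10^-5)(0.6259) = 6.29×10^-6 A.

6.29×10^-6 A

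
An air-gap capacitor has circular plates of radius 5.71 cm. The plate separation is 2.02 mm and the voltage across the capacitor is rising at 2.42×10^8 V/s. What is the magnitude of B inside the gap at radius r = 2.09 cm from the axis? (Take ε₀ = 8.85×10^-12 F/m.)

1.39×10^-8 T

I_d = C dV/dt with C = ε₀πR²/d = 4.486×10^-11 F, so I_d = (4.486×10^-11)(2.42×10^8) = 0.01086 A.
∮B·dl = μ₀ I_d,enc with I_d,enc = I_d r²/R² = 1.455×10^-3 A; so B = μ₀ I_d,enc/(2πr) = 1.39×10^-8 T.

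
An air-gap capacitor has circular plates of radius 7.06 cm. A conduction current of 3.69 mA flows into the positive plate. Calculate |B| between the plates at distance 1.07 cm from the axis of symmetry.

No conduction current crosses the gap, so I_d there equals the 3.69×10^-3 A in the leads.
∮B·dl = μ₀ I_d,enc with I_d,enc = I_d r²/R² = 8.476×10^-5 A; so B = μ₀ I_d,enc/(2πr) = 1.58×10^-9 T.

1.58×10^-9 T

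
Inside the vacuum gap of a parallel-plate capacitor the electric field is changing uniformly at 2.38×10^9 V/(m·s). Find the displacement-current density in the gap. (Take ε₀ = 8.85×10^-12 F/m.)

J_d = ε₀ dE/dt = (8.85×10^-12)(2.38×10^9) = 0.0211 A/m².

0.0211 A/m²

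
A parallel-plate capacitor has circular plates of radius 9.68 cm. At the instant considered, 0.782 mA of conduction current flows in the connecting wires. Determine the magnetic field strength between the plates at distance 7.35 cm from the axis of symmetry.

1.23×10^-9 T

Between the plates the displacement current equals the wire current: I_d = 0.782 mA = 7.82×10^-4 A.
For r < R the Ampère–Maxwell law gives B(2πr) = μ₀ I_d (r²/R²), so B = μ₀ I_d r/(2πR²) = (4π×10^-7)(7.82×10^-4)(0.0735)/(2π·0.0968²) = 1.23×10^-9 T.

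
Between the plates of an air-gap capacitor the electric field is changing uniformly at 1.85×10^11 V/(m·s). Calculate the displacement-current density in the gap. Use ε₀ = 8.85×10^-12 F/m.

1.64 A/m²

The displacement-current density is ε₀ ∂E/∂t = (8.85×10^-12)(1.85×10^11) = 1.64 A/m².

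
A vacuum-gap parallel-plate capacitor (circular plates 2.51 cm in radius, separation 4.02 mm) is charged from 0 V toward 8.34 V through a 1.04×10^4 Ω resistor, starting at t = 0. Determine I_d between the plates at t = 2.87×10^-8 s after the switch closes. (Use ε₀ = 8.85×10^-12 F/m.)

4.26×10^-4 A

With C = ε₀A/d = (8.85×10^-12)(1.979×10^-3)/(4.02×10^-3) = 4.357×10^-12 F, the time constant is τ = RC = 4.531×10^-8 s, so t/τ = 0.6334 and e^(−t/τ) = 0.5308.
I_d = I_cond = (V₀/R) e^(−t/τ) = (8.019×10^-4)(0.5308) = 4.26×10^-4 A.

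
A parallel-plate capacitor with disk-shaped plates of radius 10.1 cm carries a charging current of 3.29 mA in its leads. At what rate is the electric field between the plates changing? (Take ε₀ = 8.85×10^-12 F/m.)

Charge continuity gives I_d = I = 3.29×10^-3 A between the plates.
Since I_d = ε₀ A dE/dt, dE/dt = I_d/(ε₀A) = (3.29×10^-3)/((8.85×10^-12)(0.03205)) = 1.16×10^10 V/(m·s).

1.16×10^10 V/(m·s)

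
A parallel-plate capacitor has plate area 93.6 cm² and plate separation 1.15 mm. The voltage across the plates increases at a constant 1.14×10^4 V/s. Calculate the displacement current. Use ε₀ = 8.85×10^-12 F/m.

8.21×10^-7 A

C = ε₀A/d = (8.85×10^-12)(9.36×10^-3)/(1.15×10^-3) = 7.203×10^-11 F.
I_d = C dV/dt = (7.203×10^-11)(1.14×10^4) = 8.21×10^-7 A.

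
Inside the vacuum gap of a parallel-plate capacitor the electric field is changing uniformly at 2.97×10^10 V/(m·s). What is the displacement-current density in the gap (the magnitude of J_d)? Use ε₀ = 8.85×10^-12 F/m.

J_d = ε₀ ∂E/∂t, so J_d = 0.263 A/m².

0.263 A/m²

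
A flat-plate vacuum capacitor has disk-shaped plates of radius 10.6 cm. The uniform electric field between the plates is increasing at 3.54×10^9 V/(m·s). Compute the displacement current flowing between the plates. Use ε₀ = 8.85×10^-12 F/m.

1.11×10^-3 A

The displacement current is ε₀ times dΦ_E/dt = ε₀ A dE/dt = (8.85×10^-12)(0.03530)(3.54×10^9) = 1.11×10^-3 A.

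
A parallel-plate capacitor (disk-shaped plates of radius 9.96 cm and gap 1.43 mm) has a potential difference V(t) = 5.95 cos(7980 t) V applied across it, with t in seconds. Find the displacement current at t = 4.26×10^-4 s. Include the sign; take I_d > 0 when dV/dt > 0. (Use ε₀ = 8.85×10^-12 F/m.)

2.34×10^-6 A

C = ε₀A/d = (8.85×10^-12)(0.03117)/(1.43×10^-3) = 1.929×10^-10 F. dV/dt = V₀ω·−sin(ωt); at ωt = 3.39948 rad this factor is 0.2550.
I_d = C dV/dt = (1.929×10^-10)(5.95)(7980)(0.2550) = 2.34×10^-6 A.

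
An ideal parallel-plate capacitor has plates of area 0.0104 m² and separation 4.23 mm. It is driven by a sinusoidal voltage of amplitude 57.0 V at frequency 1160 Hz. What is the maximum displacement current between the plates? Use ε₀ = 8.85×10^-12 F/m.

9.04×10^-6 A

C = ε₀A/d = (8.85×10^-12)(0.0104)/(4.23×10^-3) = 2.176×10^-11 F; ω = 2πf = 7288 rad/s.
I_d = C dV/dt, so |I_d|_max = C V₀ ω = (2.176×10^-11)(57.0)(7288) = 9.04×10^-6 A.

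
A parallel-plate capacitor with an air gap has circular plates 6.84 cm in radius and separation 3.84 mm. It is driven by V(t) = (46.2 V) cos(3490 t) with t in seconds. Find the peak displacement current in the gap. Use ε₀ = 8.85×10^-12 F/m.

5.46×10^-6 A

(dE/dt)_max = V₀ω/d = 4.199×10^7 V/(m·s); ω = 3490 rad/s.
I_d,max = ε₀ A (dE/dt)_max = (8.85×10^-12)(0.01470)(4.199×10^7) = 5.46×10^-6 A.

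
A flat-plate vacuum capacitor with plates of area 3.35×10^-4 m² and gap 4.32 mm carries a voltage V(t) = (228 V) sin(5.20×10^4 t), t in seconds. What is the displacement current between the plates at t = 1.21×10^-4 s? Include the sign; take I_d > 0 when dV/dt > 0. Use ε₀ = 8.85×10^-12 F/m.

dE/dt = (V₀ω/d)·cos(ωt) with ωt = 6.292 rad: (228)(5.20×10^4)(1.000)/(4.32×10^-3) = 2.744×10^9 V/(m·s).
I_d = ε₀ A dE/dt = (8.85×10^-12)(3.35×10^-4)(2.744×10^9) = 8.14×10^-6 A.

8.14×10^-6 A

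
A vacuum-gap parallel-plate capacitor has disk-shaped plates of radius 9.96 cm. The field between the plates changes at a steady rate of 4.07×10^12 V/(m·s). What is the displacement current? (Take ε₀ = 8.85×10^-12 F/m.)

1.12 A

With a uniform field, Φ_E = EA, so I_d = ε₀ A dE/dt = 1.12 A.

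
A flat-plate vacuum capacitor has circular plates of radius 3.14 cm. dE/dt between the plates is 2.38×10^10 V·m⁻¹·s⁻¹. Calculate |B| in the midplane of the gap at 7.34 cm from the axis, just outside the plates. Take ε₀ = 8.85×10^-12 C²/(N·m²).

Total displacement current: I_d = ε₀(πR²)(dE/dt) = (8.85×10^-12)(3.097×10^-3)(2.38×10^10) = 6.523×10^-4 A.
For r ≥ R the full I_d is enclosed: B = μ₀ I_d/(2πr) = (4π×10^-7)(6.523×10^-4)/(2π·0.0734) = 1.78×10^-9 T.

1.78×10^-9 T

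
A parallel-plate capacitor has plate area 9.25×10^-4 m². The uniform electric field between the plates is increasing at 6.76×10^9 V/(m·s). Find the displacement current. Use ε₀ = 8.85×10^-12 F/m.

With a uniform field, Φ_E = EA, so I_d = ε₀ A dE/dt = 5.53×10^-5 A.

5.53×10^-5 A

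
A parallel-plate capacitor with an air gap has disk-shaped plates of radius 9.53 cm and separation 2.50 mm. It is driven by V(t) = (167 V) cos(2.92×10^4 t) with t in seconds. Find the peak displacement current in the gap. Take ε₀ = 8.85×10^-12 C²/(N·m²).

The displacement current equals the conduction current C dV/dt, which peaks at C V₀ ω.
With C = ε₀A/d = (8.85×10^-12)(0.02853)/(2.50×10^-3) = 1.010×10^-10 F and ω = 2.92×10^4 rad/s, I_d,max = (1.010×10^-10)(167)(2.92×10^4) = 4.93×10^-4 A.

4.93×10^-4 A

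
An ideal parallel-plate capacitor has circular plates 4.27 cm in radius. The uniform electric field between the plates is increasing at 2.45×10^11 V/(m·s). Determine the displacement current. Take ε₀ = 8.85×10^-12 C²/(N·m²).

0.0124 A

The displacement current is ε₀ times dΦ_E/dt = ε₀ A dE/dt = (8.85×10^-12)(5.728×10^-3)(2.45×10^11) = 0.0124 A.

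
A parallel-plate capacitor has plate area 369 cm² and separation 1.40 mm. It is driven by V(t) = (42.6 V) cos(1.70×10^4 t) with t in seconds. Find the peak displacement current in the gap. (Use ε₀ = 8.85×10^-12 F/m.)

The displacement current equals the conduction current C dV/dt, which peaks at C V₀ ω.
With C = ε₀A/d = (8.85×10^-12)(0.0369)/(1.40×10^-3) = 2.333×10^-10 F and ω = 1.70×10^4 rad/s, I_d,max = (2.333×10^-10)(42.6)(1.70×10^4) = 1.69×10^-4 A.

1.69×10^-4 A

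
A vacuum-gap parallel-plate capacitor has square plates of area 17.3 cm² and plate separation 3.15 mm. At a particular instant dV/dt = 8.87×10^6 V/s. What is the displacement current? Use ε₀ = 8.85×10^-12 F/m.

4.31×10^-5 A

E = V/d so dE/dt = (dV/dt)/d = 2.816×10^9 V/(m·s), and I_d = ε₀ A dE/dt = (8.85×10^-12)(1.73×10^-3)(2.816×10^9) = 4.31×10^-5 A.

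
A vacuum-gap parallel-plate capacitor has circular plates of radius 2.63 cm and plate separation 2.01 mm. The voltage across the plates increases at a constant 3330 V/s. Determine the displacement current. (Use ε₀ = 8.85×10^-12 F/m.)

E = V/d so dE/dt = (dV/dt)/d = 1.657×10^6 V/(m·s), and I_d = ε₀ A dE/dt = (8.85×10^-12)(2.173×10^-3)(1.657×10^6) = 3.19×10^-8 A.

3.19×10^-8 A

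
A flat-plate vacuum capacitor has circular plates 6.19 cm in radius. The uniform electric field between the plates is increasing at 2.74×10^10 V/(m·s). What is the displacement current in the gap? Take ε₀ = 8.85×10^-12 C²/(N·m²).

2.92×10^-3 A

I_d = ε₀ A (dE/dt) = (8.85×10^-12)(0.01204 m²)(2.74×10^10) = 2.92×10^-3 A.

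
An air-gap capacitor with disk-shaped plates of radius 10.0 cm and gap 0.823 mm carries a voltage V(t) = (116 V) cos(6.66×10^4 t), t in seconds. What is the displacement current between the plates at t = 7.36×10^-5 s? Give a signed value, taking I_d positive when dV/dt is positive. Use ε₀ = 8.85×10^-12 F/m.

2.56×10^-3 A

dE/dt = (V₀ω/d)·−sin(ωt) with ωt = 4.90176 rad: (116)(6.66×10^4)(0.9821)/(8.23×10^-4) = 9.219×10^9 V/(m·s).
I_d = ε₀ A dE/dt = (8.85×10^-12)(0.03142)(9.219×10^9) = 2.56×10^-3 A.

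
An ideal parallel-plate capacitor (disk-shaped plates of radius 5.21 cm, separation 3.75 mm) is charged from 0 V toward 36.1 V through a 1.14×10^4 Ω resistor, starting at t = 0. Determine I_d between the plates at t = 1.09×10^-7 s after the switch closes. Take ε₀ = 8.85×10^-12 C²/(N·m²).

1.97×10^-3 A

With C = ε₀A/d = (8.85×10^-12)(8.528×10^-3)/(3.75×10^-3) = 2.013×10^-11 F, the time constant is τ = RC = 2.295×10^-7 s, so t/τ = 0.4749 and e^(−t/τ) = 0.6219.
I_d = I_cond = (V₀/R) e^(−t/τ) = (3.167×10^-3)(0.6219) = 1.97×10^-3 A.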